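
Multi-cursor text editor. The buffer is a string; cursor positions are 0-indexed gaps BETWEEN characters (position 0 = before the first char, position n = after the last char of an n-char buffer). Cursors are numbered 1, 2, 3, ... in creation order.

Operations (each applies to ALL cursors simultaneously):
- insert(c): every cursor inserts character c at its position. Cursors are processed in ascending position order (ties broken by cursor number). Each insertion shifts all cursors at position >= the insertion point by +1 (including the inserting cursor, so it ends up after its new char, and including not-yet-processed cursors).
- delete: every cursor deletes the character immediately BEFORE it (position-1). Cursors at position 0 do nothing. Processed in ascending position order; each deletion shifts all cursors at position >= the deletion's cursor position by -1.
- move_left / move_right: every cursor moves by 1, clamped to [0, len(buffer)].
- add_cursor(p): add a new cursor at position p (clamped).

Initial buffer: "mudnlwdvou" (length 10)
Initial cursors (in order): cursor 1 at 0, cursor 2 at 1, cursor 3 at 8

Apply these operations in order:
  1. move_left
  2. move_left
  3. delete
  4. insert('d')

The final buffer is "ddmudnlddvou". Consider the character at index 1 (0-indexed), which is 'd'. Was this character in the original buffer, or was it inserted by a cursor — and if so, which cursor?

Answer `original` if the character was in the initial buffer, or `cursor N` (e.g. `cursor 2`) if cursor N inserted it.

Answer: cursor 2

Derivation:
After op 1 (move_left): buffer="mudnlwdvou" (len 10), cursors c1@0 c2@0 c3@7, authorship ..........
After op 2 (move_left): buffer="mudnlwdvou" (len 10), cursors c1@0 c2@0 c3@6, authorship ..........
After op 3 (delete): buffer="mudnldvou" (len 9), cursors c1@0 c2@0 c3@5, authorship .........
After op 4 (insert('d')): buffer="ddmudnlddvou" (len 12), cursors c1@2 c2@2 c3@8, authorship 12.....3....
Authorship (.=original, N=cursor N): 1 2 . . . . . 3 . . . .
Index 1: author = 2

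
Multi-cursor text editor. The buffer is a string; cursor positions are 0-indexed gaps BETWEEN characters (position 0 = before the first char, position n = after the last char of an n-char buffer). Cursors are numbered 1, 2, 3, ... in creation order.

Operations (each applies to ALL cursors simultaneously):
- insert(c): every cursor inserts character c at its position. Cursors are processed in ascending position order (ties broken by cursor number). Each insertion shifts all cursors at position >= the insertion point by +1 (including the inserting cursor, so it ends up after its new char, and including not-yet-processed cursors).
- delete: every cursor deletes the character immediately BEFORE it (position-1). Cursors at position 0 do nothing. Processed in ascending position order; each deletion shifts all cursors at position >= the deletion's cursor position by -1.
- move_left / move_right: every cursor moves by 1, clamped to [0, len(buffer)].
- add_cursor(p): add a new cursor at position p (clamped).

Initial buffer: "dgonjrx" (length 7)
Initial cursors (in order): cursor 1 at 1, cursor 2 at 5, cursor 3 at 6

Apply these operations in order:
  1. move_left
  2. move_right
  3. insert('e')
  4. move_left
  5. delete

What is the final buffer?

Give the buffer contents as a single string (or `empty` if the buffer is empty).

Answer: egoneex

Derivation:
After op 1 (move_left): buffer="dgonjrx" (len 7), cursors c1@0 c2@4 c3@5, authorship .......
After op 2 (move_right): buffer="dgonjrx" (len 7), cursors c1@1 c2@5 c3@6, authorship .......
After op 3 (insert('e')): buffer="degonjerex" (len 10), cursors c1@2 c2@7 c3@9, authorship .1....2.3.
After op 4 (move_left): buffer="degonjerex" (len 10), cursors c1@1 c2@6 c3@8, authorship .1....2.3.
After op 5 (delete): buffer="egoneex" (len 7), cursors c1@0 c2@4 c3@5, authorship 1...23.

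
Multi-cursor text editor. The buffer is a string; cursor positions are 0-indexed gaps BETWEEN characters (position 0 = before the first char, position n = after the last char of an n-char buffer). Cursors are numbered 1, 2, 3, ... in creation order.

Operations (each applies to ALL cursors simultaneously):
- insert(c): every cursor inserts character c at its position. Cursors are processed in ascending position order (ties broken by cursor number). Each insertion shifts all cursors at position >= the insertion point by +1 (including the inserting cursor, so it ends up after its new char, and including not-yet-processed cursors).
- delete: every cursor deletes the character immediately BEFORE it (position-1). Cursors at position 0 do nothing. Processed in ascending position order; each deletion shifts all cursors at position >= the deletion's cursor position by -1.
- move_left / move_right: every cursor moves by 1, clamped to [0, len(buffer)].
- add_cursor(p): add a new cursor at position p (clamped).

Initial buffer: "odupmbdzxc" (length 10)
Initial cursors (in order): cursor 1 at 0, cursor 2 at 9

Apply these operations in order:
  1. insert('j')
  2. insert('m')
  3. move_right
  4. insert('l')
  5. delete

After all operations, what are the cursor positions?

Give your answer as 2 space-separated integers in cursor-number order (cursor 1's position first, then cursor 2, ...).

After op 1 (insert('j')): buffer="jodupmbdzxjc" (len 12), cursors c1@1 c2@11, authorship 1.........2.
After op 2 (insert('m')): buffer="jmodupmbdzxjmc" (len 14), cursors c1@2 c2@13, authorship 11.........22.
After op 3 (move_right): buffer="jmodupmbdzxjmc" (len 14), cursors c1@3 c2@14, authorship 11.........22.
After op 4 (insert('l')): buffer="jmoldupmbdzxjmcl" (len 16), cursors c1@4 c2@16, authorship 11.1........22.2
After op 5 (delete): buffer="jmodupmbdzxjmc" (len 14), cursors c1@3 c2@14, authorship 11.........22.

Answer: 3 14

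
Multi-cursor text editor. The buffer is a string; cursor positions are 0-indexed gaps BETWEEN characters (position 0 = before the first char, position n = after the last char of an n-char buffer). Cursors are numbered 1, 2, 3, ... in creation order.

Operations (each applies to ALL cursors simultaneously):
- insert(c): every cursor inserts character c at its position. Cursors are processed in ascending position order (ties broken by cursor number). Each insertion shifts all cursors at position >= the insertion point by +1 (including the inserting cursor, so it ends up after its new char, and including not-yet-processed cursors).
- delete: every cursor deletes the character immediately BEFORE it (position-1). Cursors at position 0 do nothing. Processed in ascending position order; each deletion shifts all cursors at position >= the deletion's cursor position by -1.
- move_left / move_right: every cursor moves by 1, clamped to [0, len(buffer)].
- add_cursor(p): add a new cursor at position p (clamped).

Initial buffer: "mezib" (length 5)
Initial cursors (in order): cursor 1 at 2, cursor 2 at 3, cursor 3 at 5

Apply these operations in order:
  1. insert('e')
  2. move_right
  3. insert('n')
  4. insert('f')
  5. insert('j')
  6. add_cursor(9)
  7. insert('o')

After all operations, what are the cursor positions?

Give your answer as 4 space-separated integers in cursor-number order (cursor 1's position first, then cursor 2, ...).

Answer: 8 15 21 11

Derivation:
After op 1 (insert('e')): buffer="meezeibe" (len 8), cursors c1@3 c2@5 c3@8, authorship ..1.2..3
After op 2 (move_right): buffer="meezeibe" (len 8), cursors c1@4 c2@6 c3@8, authorship ..1.2..3
After op 3 (insert('n')): buffer="meezneinben" (len 11), cursors c1@5 c2@8 c3@11, authorship ..1.12.2.33
After op 4 (insert('f')): buffer="meeznfeinfbenf" (len 14), cursors c1@6 c2@10 c3@14, authorship ..1.112.22.333
After op 5 (insert('j')): buffer="meeznfjeinfjbenfj" (len 17), cursors c1@7 c2@12 c3@17, authorship ..1.1112.222.3333
After op 6 (add_cursor(9)): buffer="meeznfjeinfjbenfj" (len 17), cursors c1@7 c4@9 c2@12 c3@17, authorship ..1.1112.222.3333
After op 7 (insert('o')): buffer="meeznfjoeionfjobenfjo" (len 21), cursors c1@8 c4@11 c2@15 c3@21, authorship ..1.11112.42222.33333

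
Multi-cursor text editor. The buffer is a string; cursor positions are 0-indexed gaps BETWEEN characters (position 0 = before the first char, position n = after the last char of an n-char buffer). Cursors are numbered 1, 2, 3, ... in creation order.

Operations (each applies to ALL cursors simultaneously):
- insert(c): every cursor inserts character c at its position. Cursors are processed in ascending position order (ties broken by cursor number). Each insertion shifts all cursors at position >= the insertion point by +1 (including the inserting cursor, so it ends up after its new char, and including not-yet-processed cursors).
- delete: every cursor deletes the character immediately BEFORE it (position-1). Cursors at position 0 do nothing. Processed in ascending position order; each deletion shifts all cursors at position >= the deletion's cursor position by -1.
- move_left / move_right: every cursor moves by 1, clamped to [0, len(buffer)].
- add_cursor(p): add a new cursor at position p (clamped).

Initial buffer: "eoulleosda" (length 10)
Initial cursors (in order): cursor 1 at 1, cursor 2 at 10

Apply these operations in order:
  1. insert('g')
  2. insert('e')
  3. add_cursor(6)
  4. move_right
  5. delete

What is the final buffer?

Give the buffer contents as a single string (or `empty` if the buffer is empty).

After op 1 (insert('g')): buffer="egoulleosdag" (len 12), cursors c1@2 c2@12, authorship .1.........2
After op 2 (insert('e')): buffer="egeoulleosdage" (len 14), cursors c1@3 c2@14, authorship .11.........22
After op 3 (add_cursor(6)): buffer="egeoulleosdage" (len 14), cursors c1@3 c3@6 c2@14, authorship .11.........22
After op 4 (move_right): buffer="egeoulleosdage" (len 14), cursors c1@4 c3@7 c2@14, authorship .11.........22
After op 5 (delete): buffer="egeuleosdag" (len 11), cursors c1@3 c3@5 c2@11, authorship .11.......2

Answer: egeuleosdag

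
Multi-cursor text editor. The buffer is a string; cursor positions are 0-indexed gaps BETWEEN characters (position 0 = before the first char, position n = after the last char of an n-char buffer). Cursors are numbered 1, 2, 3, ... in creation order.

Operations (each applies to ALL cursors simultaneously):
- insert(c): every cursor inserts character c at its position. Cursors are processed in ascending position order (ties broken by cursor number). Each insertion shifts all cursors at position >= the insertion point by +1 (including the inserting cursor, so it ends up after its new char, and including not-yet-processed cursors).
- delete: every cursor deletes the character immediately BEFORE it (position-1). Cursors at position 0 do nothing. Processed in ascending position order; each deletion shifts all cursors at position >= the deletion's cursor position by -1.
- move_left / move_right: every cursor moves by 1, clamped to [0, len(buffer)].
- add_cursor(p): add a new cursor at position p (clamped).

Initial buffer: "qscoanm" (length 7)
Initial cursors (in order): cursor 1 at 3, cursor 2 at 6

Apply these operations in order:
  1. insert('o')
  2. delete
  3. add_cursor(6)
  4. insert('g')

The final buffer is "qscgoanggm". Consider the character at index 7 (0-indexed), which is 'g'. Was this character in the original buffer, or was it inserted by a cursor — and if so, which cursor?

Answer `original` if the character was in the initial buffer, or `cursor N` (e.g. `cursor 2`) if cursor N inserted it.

After op 1 (insert('o')): buffer="qscooanom" (len 9), cursors c1@4 c2@8, authorship ...1...2.
After op 2 (delete): buffer="qscoanm" (len 7), cursors c1@3 c2@6, authorship .......
After op 3 (add_cursor(6)): buffer="qscoanm" (len 7), cursors c1@3 c2@6 c3@6, authorship .......
After op 4 (insert('g')): buffer="qscgoanggm" (len 10), cursors c1@4 c2@9 c3@9, authorship ...1...23.
Authorship (.=original, N=cursor N): . . . 1 . . . 2 3 .
Index 7: author = 2

Answer: cursor 2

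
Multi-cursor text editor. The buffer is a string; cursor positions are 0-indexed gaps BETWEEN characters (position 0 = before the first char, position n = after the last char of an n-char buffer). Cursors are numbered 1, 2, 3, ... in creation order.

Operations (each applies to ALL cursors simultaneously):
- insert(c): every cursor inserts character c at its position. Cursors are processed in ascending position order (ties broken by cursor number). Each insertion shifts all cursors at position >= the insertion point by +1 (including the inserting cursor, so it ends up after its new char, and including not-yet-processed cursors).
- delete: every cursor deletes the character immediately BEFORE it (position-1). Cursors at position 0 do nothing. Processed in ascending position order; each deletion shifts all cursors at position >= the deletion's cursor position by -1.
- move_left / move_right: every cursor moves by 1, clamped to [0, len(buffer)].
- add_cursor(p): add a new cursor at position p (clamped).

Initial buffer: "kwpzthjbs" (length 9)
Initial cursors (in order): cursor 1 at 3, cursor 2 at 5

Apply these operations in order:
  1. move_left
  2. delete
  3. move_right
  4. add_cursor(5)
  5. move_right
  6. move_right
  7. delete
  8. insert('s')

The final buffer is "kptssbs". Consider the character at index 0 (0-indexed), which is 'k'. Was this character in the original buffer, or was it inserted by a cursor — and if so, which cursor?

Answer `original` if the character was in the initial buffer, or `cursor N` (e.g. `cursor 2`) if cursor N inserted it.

Answer: original

Derivation:
After op 1 (move_left): buffer="kwpzthjbs" (len 9), cursors c1@2 c2@4, authorship .........
After op 2 (delete): buffer="kpthjbs" (len 7), cursors c1@1 c2@2, authorship .......
After op 3 (move_right): buffer="kpthjbs" (len 7), cursors c1@2 c2@3, authorship .......
After op 4 (add_cursor(5)): buffer="kpthjbs" (len 7), cursors c1@2 c2@3 c3@5, authorship .......
After op 5 (move_right): buffer="kpthjbs" (len 7), cursors c1@3 c2@4 c3@6, authorship .......
After op 6 (move_right): buffer="kpthjbs" (len 7), cursors c1@4 c2@5 c3@7, authorship .......
After op 7 (delete): buffer="kptb" (len 4), cursors c1@3 c2@3 c3@4, authorship ....
After op 8 (insert('s')): buffer="kptssbs" (len 7), cursors c1@5 c2@5 c3@7, authorship ...12.3
Authorship (.=original, N=cursor N): . . . 1 2 . 3
Index 0: author = original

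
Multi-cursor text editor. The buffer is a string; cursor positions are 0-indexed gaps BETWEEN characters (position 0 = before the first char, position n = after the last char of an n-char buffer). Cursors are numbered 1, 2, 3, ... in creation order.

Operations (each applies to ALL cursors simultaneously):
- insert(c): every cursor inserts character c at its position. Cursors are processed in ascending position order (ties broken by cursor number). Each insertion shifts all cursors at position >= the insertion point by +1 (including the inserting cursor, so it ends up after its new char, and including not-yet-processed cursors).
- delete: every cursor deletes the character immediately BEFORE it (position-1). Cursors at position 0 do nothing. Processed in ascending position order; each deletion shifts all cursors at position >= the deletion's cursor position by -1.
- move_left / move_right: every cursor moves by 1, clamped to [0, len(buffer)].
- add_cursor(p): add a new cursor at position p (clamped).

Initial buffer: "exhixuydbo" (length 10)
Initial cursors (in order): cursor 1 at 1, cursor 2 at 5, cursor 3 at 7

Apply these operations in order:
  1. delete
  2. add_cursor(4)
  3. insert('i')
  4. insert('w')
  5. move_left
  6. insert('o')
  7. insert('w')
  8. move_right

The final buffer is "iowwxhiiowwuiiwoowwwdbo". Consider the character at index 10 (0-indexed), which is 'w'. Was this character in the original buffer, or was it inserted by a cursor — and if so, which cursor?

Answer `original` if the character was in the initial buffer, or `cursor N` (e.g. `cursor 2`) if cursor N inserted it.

After op 1 (delete): buffer="xhiudbo" (len 7), cursors c1@0 c2@3 c3@4, authorship .......
After op 2 (add_cursor(4)): buffer="xhiudbo" (len 7), cursors c1@0 c2@3 c3@4 c4@4, authorship .......
After op 3 (insert('i')): buffer="ixhiiuiidbo" (len 11), cursors c1@1 c2@5 c3@8 c4@8, authorship 1...2.34...
After op 4 (insert('w')): buffer="iwxhiiwuiiwwdbo" (len 15), cursors c1@2 c2@7 c3@12 c4@12, authorship 11...22.3434...
After op 5 (move_left): buffer="iwxhiiwuiiwwdbo" (len 15), cursors c1@1 c2@6 c3@11 c4@11, authorship 11...22.3434...
After op 6 (insert('o')): buffer="iowxhiiowuiiwoowdbo" (len 19), cursors c1@2 c2@8 c3@15 c4@15, authorship 111...222.343344...
After op 7 (insert('w')): buffer="iowwxhiiowwuiiwoowwwdbo" (len 23), cursors c1@3 c2@10 c3@19 c4@19, authorship 1111...2222.34334344...
After op 8 (move_right): buffer="iowwxhiiowwuiiwoowwwdbo" (len 23), cursors c1@4 c2@11 c3@20 c4@20, authorship 1111...2222.34334344...
Authorship (.=original, N=cursor N): 1 1 1 1 . . . 2 2 2 2 . 3 4 3 3 4 3 4 4 . . .
Index 10: author = 2

Answer: cursor 2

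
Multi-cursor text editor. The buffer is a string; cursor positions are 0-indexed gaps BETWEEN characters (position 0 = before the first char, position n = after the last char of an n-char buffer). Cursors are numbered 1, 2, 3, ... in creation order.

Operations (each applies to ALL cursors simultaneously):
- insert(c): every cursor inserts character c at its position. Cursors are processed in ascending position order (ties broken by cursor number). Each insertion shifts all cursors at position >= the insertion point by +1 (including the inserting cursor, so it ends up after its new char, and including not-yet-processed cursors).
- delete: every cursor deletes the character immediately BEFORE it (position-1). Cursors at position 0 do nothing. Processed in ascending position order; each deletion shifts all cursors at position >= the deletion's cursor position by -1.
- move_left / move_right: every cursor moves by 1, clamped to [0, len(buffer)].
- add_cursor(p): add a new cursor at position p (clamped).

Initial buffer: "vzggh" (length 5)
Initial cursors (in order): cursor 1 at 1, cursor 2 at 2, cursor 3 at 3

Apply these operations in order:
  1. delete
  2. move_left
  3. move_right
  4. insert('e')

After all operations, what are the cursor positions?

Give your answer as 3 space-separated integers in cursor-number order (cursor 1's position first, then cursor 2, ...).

Answer: 4 4 4

Derivation:
After op 1 (delete): buffer="gh" (len 2), cursors c1@0 c2@0 c3@0, authorship ..
After op 2 (move_left): buffer="gh" (len 2), cursors c1@0 c2@0 c3@0, authorship ..
After op 3 (move_right): buffer="gh" (len 2), cursors c1@1 c2@1 c3@1, authorship ..
After op 4 (insert('e')): buffer="geeeh" (len 5), cursors c1@4 c2@4 c3@4, authorship .123.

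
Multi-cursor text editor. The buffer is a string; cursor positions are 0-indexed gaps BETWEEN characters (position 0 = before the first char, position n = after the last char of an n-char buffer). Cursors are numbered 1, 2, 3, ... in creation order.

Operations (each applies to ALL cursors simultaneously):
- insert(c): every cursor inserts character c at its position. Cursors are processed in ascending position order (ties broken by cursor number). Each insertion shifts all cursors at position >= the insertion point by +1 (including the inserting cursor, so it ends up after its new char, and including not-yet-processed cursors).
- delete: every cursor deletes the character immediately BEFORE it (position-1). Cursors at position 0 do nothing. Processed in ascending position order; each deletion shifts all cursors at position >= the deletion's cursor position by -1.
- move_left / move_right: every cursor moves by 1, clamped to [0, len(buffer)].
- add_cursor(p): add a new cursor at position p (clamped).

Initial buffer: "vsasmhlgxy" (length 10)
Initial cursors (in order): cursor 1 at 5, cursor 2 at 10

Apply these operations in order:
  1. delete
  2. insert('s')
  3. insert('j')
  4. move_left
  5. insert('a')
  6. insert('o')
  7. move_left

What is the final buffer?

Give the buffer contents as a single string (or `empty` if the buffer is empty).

After op 1 (delete): buffer="vsashlgx" (len 8), cursors c1@4 c2@8, authorship ........
After op 2 (insert('s')): buffer="vsasshlgxs" (len 10), cursors c1@5 c2@10, authorship ....1....2
After op 3 (insert('j')): buffer="vsassjhlgxsj" (len 12), cursors c1@6 c2@12, authorship ....11....22
After op 4 (move_left): buffer="vsassjhlgxsj" (len 12), cursors c1@5 c2@11, authorship ....11....22
After op 5 (insert('a')): buffer="vsassajhlgxsaj" (len 14), cursors c1@6 c2@13, authorship ....111....222
After op 6 (insert('o')): buffer="vsassaojhlgxsaoj" (len 16), cursors c1@7 c2@15, authorship ....1111....2222
After op 7 (move_left): buffer="vsassaojhlgxsaoj" (len 16), cursors c1@6 c2@14, authorship ....1111....2222

Answer: vsassaojhlgxsaoj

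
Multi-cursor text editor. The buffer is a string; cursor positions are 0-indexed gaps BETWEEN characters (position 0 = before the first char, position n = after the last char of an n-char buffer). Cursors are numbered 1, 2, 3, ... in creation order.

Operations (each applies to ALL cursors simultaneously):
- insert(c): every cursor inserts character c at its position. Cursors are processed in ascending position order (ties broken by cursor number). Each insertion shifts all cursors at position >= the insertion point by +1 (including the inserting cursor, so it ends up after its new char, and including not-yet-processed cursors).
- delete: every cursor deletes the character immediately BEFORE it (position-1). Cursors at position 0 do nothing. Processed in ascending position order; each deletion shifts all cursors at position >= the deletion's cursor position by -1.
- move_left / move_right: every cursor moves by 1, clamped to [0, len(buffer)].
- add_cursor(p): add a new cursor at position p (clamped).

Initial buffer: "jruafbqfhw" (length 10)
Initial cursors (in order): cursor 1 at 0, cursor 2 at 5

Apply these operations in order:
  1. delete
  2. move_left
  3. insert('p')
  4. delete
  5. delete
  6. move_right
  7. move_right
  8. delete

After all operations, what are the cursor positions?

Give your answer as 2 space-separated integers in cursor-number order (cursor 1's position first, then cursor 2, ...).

After op 1 (delete): buffer="jruabqfhw" (len 9), cursors c1@0 c2@4, authorship .........
After op 2 (move_left): buffer="jruabqfhw" (len 9), cursors c1@0 c2@3, authorship .........
After op 3 (insert('p')): buffer="pjrupabqfhw" (len 11), cursors c1@1 c2@5, authorship 1...2......
After op 4 (delete): buffer="jruabqfhw" (len 9), cursors c1@0 c2@3, authorship .........
After op 5 (delete): buffer="jrabqfhw" (len 8), cursors c1@0 c2@2, authorship ........
After op 6 (move_right): buffer="jrabqfhw" (len 8), cursors c1@1 c2@3, authorship ........
After op 7 (move_right): buffer="jrabqfhw" (len 8), cursors c1@2 c2@4, authorship ........
After op 8 (delete): buffer="jaqfhw" (len 6), cursors c1@1 c2@2, authorship ......

Answer: 1 2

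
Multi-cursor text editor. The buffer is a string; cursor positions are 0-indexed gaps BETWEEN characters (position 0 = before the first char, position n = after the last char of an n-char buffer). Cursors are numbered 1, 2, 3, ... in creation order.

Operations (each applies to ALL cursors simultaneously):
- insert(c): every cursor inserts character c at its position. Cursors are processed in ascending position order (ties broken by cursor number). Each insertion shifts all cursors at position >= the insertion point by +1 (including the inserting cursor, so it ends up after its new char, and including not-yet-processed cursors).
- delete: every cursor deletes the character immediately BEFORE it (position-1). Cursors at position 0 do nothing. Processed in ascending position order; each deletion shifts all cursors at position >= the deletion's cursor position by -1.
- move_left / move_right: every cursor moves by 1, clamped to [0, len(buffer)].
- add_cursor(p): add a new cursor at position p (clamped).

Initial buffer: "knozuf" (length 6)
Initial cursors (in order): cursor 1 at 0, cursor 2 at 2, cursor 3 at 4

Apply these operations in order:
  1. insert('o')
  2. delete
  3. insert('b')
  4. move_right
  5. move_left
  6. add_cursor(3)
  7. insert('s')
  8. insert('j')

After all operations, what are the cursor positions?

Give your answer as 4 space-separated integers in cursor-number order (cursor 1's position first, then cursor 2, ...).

After op 1 (insert('o')): buffer="oknoozouf" (len 9), cursors c1@1 c2@4 c3@7, authorship 1..2..3..
After op 2 (delete): buffer="knozuf" (len 6), cursors c1@0 c2@2 c3@4, authorship ......
After op 3 (insert('b')): buffer="bknbozbuf" (len 9), cursors c1@1 c2@4 c3@7, authorship 1..2..3..
After op 4 (move_right): buffer="bknbozbuf" (len 9), cursors c1@2 c2@5 c3@8, authorship 1..2..3..
After op 5 (move_left): buffer="bknbozbuf" (len 9), cursors c1@1 c2@4 c3@7, authorship 1..2..3..
After op 6 (add_cursor(3)): buffer="bknbozbuf" (len 9), cursors c1@1 c4@3 c2@4 c3@7, authorship 1..2..3..
After op 7 (insert('s')): buffer="bsknsbsozbsuf" (len 13), cursors c1@2 c4@5 c2@7 c3@11, authorship 11..422..33..
After op 8 (insert('j')): buffer="bsjknsjbsjozbsjuf" (len 17), cursors c1@3 c4@7 c2@10 c3@15, authorship 111..44222..333..

Answer: 3 10 15 7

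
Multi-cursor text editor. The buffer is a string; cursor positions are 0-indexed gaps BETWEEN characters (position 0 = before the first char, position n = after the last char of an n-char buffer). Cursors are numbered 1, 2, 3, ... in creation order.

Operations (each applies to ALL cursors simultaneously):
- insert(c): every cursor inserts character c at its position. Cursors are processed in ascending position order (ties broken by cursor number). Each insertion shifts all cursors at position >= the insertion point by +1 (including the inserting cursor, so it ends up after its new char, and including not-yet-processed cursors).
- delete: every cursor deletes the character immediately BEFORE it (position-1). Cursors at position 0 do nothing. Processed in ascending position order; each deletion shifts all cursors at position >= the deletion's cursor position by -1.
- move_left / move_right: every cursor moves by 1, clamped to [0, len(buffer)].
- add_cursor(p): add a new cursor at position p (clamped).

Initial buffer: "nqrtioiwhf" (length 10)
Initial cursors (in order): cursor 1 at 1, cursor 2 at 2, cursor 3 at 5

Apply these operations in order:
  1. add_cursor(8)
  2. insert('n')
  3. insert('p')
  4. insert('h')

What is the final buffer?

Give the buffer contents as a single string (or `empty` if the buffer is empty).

Answer: nnphqnphrtinphoiwnphhf

Derivation:
After op 1 (add_cursor(8)): buffer="nqrtioiwhf" (len 10), cursors c1@1 c2@2 c3@5 c4@8, authorship ..........
After op 2 (insert('n')): buffer="nnqnrtinoiwnhf" (len 14), cursors c1@2 c2@4 c3@8 c4@12, authorship .1.2...3...4..
After op 3 (insert('p')): buffer="nnpqnprtinpoiwnphf" (len 18), cursors c1@3 c2@6 c3@11 c4@16, authorship .11.22...33...44..
After op 4 (insert('h')): buffer="nnphqnphrtinphoiwnphhf" (len 22), cursors c1@4 c2@8 c3@14 c4@20, authorship .111.222...333...444..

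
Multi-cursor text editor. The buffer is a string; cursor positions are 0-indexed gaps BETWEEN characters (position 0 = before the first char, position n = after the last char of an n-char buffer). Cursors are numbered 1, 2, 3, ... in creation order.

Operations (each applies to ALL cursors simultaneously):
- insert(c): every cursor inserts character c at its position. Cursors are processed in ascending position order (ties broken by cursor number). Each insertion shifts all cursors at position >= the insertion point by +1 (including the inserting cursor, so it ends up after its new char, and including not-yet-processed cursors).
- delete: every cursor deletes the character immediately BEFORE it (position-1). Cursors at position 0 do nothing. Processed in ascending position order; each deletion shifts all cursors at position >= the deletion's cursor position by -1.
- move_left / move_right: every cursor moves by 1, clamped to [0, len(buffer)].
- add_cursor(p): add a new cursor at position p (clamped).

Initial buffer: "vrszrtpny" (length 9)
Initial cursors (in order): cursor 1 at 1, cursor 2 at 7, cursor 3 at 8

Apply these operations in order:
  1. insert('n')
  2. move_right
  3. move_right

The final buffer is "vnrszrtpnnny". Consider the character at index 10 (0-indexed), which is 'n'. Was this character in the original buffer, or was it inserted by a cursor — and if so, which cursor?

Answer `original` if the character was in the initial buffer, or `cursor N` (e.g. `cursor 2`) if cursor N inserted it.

Answer: cursor 3

Derivation:
After op 1 (insert('n')): buffer="vnrszrtpnnny" (len 12), cursors c1@2 c2@9 c3@11, authorship .1......2.3.
After op 2 (move_right): buffer="vnrszrtpnnny" (len 12), cursors c1@3 c2@10 c3@12, authorship .1......2.3.
After op 3 (move_right): buffer="vnrszrtpnnny" (len 12), cursors c1@4 c2@11 c3@12, authorship .1......2.3.
Authorship (.=original, N=cursor N): . 1 . . . . . . 2 . 3 .
Index 10: author = 3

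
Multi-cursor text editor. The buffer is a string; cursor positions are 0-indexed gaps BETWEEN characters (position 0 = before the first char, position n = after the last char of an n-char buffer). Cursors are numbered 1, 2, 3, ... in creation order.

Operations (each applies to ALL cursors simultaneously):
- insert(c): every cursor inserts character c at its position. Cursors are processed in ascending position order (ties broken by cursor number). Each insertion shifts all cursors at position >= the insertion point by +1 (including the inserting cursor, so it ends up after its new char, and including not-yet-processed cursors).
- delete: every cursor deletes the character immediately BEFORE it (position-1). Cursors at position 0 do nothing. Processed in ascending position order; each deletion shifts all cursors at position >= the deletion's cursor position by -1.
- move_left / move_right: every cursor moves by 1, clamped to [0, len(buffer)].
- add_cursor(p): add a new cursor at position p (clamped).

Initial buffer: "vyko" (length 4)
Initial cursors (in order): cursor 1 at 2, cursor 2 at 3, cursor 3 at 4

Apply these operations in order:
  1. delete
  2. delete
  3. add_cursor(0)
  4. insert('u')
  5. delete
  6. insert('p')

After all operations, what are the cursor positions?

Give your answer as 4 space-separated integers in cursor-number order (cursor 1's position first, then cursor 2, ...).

After op 1 (delete): buffer="v" (len 1), cursors c1@1 c2@1 c3@1, authorship .
After op 2 (delete): buffer="" (len 0), cursors c1@0 c2@0 c3@0, authorship 
After op 3 (add_cursor(0)): buffer="" (len 0), cursors c1@0 c2@0 c3@0 c4@0, authorship 
After op 4 (insert('u')): buffer="uuuu" (len 4), cursors c1@4 c2@4 c3@4 c4@4, authorship 1234
After op 5 (delete): buffer="" (len 0), cursors c1@0 c2@0 c3@0 c4@0, authorship 
After op 6 (insert('p')): buffer="pppp" (len 4), cursors c1@4 c2@4 c3@4 c4@4, authorship 1234

Answer: 4 4 4 4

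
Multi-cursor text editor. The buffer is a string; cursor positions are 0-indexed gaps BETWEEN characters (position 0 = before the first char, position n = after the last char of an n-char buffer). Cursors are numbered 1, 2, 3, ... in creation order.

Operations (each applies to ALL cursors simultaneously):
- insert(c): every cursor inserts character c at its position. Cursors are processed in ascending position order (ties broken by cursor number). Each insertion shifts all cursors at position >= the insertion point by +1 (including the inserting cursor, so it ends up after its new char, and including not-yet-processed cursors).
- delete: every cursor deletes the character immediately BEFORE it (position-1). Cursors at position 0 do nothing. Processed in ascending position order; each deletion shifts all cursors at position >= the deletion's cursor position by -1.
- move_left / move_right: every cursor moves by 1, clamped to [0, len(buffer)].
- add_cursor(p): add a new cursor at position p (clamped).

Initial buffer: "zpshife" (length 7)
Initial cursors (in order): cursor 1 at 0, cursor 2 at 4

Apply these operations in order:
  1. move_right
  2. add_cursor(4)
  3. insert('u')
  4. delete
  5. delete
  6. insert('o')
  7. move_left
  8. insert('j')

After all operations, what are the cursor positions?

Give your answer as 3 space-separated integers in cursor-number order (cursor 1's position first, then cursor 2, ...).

Answer: 1 7 7

Derivation:
After op 1 (move_right): buffer="zpshife" (len 7), cursors c1@1 c2@5, authorship .......
After op 2 (add_cursor(4)): buffer="zpshife" (len 7), cursors c1@1 c3@4 c2@5, authorship .......
After op 3 (insert('u')): buffer="zupshuiufe" (len 10), cursors c1@2 c3@6 c2@8, authorship .1...3.2..
After op 4 (delete): buffer="zpshife" (len 7), cursors c1@1 c3@4 c2@5, authorship .......
After op 5 (delete): buffer="psfe" (len 4), cursors c1@0 c2@2 c3@2, authorship ....
After op 6 (insert('o')): buffer="opsoofe" (len 7), cursors c1@1 c2@5 c3@5, authorship 1..23..
After op 7 (move_left): buffer="opsoofe" (len 7), cursors c1@0 c2@4 c3@4, authorship 1..23..
After op 8 (insert('j')): buffer="jopsojjofe" (len 10), cursors c1@1 c2@7 c3@7, authorship 11..2233..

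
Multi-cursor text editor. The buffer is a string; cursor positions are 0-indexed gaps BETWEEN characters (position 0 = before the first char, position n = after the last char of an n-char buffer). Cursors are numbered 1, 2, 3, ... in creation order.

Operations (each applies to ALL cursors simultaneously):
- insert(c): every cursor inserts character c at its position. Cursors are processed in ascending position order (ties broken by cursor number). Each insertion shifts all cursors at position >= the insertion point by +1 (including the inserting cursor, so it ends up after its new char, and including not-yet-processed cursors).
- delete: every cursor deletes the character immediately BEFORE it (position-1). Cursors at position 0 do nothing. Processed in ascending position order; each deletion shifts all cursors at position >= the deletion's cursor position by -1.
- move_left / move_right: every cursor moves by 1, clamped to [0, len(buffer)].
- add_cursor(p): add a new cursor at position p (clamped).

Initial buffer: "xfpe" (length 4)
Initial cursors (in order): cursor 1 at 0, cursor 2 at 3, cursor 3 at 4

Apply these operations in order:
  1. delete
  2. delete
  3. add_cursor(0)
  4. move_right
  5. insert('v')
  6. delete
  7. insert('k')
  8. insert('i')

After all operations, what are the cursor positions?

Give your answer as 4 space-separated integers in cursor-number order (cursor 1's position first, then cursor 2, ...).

After op 1 (delete): buffer="xf" (len 2), cursors c1@0 c2@2 c3@2, authorship ..
After op 2 (delete): buffer="" (len 0), cursors c1@0 c2@0 c3@0, authorship 
After op 3 (add_cursor(0)): buffer="" (len 0), cursors c1@0 c2@0 c3@0 c4@0, authorship 
After op 4 (move_right): buffer="" (len 0), cursors c1@0 c2@0 c3@0 c4@0, authorship 
After op 5 (insert('v')): buffer="vvvv" (len 4), cursors c1@4 c2@4 c3@4 c4@4, authorship 1234
After op 6 (delete): buffer="" (len 0), cursors c1@0 c2@0 c3@0 c4@0, authorship 
After op 7 (insert('k')): buffer="kkkk" (len 4), cursors c1@4 c2@4 c3@4 c4@4, authorship 1234
After op 8 (insert('i')): buffer="kkkkiiii" (len 8), cursors c1@8 c2@8 c3@8 c4@8, authorship 12341234

Answer: 8 8 8 8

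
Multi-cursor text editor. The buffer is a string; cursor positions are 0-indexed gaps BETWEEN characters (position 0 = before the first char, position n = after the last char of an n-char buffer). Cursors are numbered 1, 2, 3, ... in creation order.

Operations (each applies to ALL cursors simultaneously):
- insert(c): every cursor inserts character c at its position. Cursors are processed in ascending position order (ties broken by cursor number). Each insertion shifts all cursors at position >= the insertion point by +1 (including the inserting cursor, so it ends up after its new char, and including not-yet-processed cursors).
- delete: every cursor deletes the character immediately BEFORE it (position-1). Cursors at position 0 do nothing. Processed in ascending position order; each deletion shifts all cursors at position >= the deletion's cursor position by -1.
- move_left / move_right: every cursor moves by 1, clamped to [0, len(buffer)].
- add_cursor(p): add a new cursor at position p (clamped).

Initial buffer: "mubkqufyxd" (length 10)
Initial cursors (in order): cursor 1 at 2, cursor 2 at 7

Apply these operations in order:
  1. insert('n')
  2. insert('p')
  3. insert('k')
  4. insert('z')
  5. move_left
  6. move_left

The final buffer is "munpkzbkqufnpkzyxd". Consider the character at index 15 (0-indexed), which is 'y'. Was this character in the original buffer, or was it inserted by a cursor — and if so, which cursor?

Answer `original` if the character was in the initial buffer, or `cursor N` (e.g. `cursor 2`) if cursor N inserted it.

Answer: original

Derivation:
After op 1 (insert('n')): buffer="munbkqufnyxd" (len 12), cursors c1@3 c2@9, authorship ..1.....2...
After op 2 (insert('p')): buffer="munpbkqufnpyxd" (len 14), cursors c1@4 c2@11, authorship ..11.....22...
After op 3 (insert('k')): buffer="munpkbkqufnpkyxd" (len 16), cursors c1@5 c2@13, authorship ..111.....222...
After op 4 (insert('z')): buffer="munpkzbkqufnpkzyxd" (len 18), cursors c1@6 c2@15, authorship ..1111.....2222...
After op 5 (move_left): buffer="munpkzbkqufnpkzyxd" (len 18), cursors c1@5 c2@14, authorship ..1111.....2222...
After op 6 (move_left): buffer="munpkzbkqufnpkzyxd" (len 18), cursors c1@4 c2@13, authorship ..1111.....2222...
Authorship (.=original, N=cursor N): . . 1 1 1 1 . . . . . 2 2 2 2 . . .
Index 15: author = original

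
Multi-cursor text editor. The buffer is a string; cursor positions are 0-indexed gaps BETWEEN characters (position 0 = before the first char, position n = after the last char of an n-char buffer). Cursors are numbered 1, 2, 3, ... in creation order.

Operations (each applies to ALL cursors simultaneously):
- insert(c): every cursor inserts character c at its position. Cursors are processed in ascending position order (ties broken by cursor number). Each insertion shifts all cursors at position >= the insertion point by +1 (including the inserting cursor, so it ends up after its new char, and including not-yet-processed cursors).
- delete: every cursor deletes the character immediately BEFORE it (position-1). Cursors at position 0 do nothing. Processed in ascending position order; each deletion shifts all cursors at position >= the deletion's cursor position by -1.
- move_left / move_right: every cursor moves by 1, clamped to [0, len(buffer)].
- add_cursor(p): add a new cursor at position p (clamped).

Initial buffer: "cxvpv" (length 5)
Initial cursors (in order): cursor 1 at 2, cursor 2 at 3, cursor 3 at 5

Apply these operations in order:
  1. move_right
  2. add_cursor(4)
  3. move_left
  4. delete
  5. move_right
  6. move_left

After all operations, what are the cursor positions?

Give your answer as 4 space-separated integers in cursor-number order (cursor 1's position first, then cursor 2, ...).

Answer: 0 0 0 0

Derivation:
After op 1 (move_right): buffer="cxvpv" (len 5), cursors c1@3 c2@4 c3@5, authorship .....
After op 2 (add_cursor(4)): buffer="cxvpv" (len 5), cursors c1@3 c2@4 c4@4 c3@5, authorship .....
After op 3 (move_left): buffer="cxvpv" (len 5), cursors c1@2 c2@3 c4@3 c3@4, authorship .....
After op 4 (delete): buffer="v" (len 1), cursors c1@0 c2@0 c3@0 c4@0, authorship .
After op 5 (move_right): buffer="v" (len 1), cursors c1@1 c2@1 c3@1 c4@1, authorship .
After op 6 (move_left): buffer="v" (len 1), cursors c1@0 c2@0 c3@0 c4@0, authorship .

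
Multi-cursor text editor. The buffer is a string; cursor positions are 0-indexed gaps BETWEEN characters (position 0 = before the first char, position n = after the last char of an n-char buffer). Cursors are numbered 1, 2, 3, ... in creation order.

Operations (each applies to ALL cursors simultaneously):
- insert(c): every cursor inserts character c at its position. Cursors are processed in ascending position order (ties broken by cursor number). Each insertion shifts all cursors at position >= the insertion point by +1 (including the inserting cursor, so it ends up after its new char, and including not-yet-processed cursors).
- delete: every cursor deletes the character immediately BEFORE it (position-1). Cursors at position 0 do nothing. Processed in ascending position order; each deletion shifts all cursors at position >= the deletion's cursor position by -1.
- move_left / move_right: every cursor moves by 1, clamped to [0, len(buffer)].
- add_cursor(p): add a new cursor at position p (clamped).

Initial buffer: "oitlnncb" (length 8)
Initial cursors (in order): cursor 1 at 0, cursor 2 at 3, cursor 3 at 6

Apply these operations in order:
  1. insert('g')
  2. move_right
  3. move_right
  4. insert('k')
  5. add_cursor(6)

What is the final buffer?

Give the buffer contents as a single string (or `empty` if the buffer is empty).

After op 1 (insert('g')): buffer="goitglnngcb" (len 11), cursors c1@1 c2@5 c3@9, authorship 1...2...3..
After op 2 (move_right): buffer="goitglnngcb" (len 11), cursors c1@2 c2@6 c3@10, authorship 1...2...3..
After op 3 (move_right): buffer="goitglnngcb" (len 11), cursors c1@3 c2@7 c3@11, authorship 1...2...3..
After op 4 (insert('k')): buffer="goiktglnkngcbk" (len 14), cursors c1@4 c2@9 c3@14, authorship 1..1.2..2.3..3
After op 5 (add_cursor(6)): buffer="goiktglnkngcbk" (len 14), cursors c1@4 c4@6 c2@9 c3@14, authorship 1..1.2..2.3..3

Answer: goiktglnkngcbk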